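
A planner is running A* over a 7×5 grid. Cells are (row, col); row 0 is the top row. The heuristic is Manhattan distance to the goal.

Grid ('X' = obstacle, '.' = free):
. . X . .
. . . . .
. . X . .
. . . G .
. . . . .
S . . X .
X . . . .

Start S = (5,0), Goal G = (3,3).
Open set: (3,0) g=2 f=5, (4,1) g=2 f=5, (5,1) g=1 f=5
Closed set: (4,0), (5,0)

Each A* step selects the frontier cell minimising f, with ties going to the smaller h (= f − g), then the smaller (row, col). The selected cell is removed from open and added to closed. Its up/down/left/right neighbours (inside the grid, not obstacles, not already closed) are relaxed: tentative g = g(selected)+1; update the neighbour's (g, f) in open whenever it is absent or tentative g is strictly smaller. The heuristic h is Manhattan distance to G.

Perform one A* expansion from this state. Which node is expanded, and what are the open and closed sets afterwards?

expanded=(3,0); open=[(2,0) g=3 f=7, (3,1) g=3 f=5, (4,1) g=2 f=5, (5,1) g=1 f=5]; closed=[(3,0), (4,0), (5,0)]

step 1: expand (3,0) (f=5, h=3) → closed; open now [(2,0) g=3 f=7, (3,1) g=3 f=5, (4,1) g=2 f=5, (5,1) g=1 f=5]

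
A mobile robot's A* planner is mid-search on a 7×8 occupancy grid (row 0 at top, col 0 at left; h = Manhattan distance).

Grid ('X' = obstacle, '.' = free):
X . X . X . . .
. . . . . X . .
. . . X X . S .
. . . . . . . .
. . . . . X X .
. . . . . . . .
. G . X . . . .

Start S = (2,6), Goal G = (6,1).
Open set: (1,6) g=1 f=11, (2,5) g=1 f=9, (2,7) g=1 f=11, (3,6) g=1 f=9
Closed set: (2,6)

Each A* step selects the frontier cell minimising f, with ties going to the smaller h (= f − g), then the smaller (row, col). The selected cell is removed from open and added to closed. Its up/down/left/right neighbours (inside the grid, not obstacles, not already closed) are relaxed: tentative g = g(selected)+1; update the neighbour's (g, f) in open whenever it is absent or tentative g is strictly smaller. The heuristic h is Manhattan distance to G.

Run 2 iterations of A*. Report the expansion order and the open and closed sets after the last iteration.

order=[(2,5) → (3,5)]; open=[(1,6) g=1 f=11, (2,7) g=1 f=11, (3,4) g=3 f=9, (3,6) g=1 f=9]; closed=[(2,5), (2,6), (3,5)]

step 1: expand (2,5) (f=9, h=8) → closed; open now [(1,6) g=1 f=11, (2,7) g=1 f=11, (3,5) g=2 f=9, (3,6) g=1 f=9]
step 2: expand (3,5) (f=9, h=7) → closed; open now [(1,6) g=1 f=11, (2,7) g=1 f=11, (3,4) g=3 f=9, (3,6) g=1 f=9]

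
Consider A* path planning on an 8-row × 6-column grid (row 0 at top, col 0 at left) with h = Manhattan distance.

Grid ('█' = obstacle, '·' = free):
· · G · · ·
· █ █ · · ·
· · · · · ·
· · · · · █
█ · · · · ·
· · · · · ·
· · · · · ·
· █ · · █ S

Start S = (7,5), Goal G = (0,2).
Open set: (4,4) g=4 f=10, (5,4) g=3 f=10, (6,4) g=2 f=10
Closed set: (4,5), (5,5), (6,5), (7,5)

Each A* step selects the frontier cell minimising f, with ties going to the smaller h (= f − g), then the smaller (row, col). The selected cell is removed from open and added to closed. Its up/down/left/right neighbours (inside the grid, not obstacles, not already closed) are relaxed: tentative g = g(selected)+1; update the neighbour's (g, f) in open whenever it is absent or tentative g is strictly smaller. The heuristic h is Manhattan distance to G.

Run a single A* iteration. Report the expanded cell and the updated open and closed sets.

expanded=(4,4); open=[(3,4) g=5 f=10, (4,3) g=5 f=10, (5,4) g=3 f=10, (6,4) g=2 f=10]; closed=[(4,4), (4,5), (5,5), (6,5), (7,5)]

step 1: expand (4,4) (f=10, h=6) → closed; open now [(3,4) g=5 f=10, (4,3) g=5 f=10, (5,4) g=3 f=10, (6,4) g=2 f=10]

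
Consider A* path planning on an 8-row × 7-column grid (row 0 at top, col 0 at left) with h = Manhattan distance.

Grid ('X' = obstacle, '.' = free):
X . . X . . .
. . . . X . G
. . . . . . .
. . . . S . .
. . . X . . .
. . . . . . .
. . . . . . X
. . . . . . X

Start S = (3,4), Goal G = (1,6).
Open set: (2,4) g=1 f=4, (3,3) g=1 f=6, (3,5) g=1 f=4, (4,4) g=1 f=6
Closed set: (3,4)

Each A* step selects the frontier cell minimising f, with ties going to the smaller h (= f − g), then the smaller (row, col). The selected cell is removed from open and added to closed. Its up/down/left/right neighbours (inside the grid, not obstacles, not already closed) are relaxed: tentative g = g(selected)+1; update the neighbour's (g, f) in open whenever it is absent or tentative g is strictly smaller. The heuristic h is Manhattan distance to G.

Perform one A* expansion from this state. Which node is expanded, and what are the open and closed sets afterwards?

expanded=(2,4); open=[(2,3) g=2 f=6, (2,5) g=2 f=4, (3,3) g=1 f=6, (3,5) g=1 f=4, (4,4) g=1 f=6]; closed=[(2,4), (3,4)]

step 1: expand (2,4) (f=4, h=3) → closed; open now [(2,3) g=2 f=6, (2,5) g=2 f=4, (3,3) g=1 f=6, (3,5) g=1 f=4, (4,4) g=1 f=6]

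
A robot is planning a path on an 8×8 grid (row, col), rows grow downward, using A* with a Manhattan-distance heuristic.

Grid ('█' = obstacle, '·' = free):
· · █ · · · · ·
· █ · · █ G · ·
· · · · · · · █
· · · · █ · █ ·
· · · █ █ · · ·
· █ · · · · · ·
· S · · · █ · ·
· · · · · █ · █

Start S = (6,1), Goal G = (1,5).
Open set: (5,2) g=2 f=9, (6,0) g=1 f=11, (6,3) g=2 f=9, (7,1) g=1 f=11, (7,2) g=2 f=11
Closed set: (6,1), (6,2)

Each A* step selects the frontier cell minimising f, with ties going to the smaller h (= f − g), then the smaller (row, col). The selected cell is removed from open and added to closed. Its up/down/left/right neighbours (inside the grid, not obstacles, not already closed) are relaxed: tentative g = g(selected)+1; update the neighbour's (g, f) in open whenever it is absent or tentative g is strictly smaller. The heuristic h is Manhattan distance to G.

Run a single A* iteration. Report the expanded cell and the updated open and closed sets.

step 1: expand (5,2) (f=9, h=7) → closed; open now [(4,2) g=3 f=9, (5,3) g=3 f=9, (6,0) g=1 f=11, (6,3) g=2 f=9, (7,1) g=1 f=11, (7,2) g=2 f=11]

expanded=(5,2); open=[(4,2) g=3 f=9, (5,3) g=3 f=9, (6,0) g=1 f=11, (6,3) g=2 f=9, (7,1) g=1 f=11, (7,2) g=2 f=11]; closed=[(5,2), (6,1), (6,2)]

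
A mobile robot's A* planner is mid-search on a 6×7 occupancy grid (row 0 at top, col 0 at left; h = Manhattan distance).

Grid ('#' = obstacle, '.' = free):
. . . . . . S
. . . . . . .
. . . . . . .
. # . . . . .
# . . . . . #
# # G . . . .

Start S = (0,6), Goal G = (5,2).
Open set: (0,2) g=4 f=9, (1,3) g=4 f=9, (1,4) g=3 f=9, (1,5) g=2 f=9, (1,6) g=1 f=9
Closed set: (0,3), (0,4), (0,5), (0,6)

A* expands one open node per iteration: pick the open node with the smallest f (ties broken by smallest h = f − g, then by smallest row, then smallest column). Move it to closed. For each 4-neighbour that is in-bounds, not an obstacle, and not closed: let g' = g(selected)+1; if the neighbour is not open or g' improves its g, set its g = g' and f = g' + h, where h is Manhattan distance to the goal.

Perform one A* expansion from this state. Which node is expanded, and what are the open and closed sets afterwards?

expanded=(0,2); open=[(0,1) g=5 f=11, (1,2) g=5 f=9, (1,3) g=4 f=9, (1,4) g=3 f=9, (1,5) g=2 f=9, (1,6) g=1 f=9]; closed=[(0,2), (0,3), (0,4), (0,5), (0,6)]

step 1: expand (0,2) (f=9, h=5) → closed; open now [(0,1) g=5 f=11, (1,2) g=5 f=9, (1,3) g=4 f=9, (1,4) g=3 f=9, (1,5) g=2 f=9, (1,6) g=1 f=9]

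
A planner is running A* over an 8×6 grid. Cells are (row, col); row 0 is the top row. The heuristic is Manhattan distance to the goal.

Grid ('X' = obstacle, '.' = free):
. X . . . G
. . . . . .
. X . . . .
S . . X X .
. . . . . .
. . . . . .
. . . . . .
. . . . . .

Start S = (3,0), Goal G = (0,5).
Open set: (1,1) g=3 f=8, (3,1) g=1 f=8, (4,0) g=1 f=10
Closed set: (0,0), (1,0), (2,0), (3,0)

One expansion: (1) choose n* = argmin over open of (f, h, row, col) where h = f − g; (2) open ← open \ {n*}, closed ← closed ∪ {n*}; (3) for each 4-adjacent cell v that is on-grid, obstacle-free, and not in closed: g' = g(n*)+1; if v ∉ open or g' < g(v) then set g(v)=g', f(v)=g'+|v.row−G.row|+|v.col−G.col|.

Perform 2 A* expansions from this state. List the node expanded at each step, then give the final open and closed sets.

step 1: expand (1,1) (f=8, h=5) → closed; open now [(1,2) g=4 f=8, (3,1) g=1 f=8, (4,0) g=1 f=10]
step 2: expand (1,2) (f=8, h=4) → closed; open now [(0,2) g=5 f=8, (1,3) g=5 f=8, (2,2) g=5 f=10, (3,1) g=1 f=8, (4,0) g=1 f=10]

order=[(1,1) → (1,2)]; open=[(0,2) g=5 f=8, (1,3) g=5 f=8, (2,2) g=5 f=10, (3,1) g=1 f=8, (4,0) g=1 f=10]; closed=[(0,0), (1,0), (1,1), (1,2), (2,0), (3,0)]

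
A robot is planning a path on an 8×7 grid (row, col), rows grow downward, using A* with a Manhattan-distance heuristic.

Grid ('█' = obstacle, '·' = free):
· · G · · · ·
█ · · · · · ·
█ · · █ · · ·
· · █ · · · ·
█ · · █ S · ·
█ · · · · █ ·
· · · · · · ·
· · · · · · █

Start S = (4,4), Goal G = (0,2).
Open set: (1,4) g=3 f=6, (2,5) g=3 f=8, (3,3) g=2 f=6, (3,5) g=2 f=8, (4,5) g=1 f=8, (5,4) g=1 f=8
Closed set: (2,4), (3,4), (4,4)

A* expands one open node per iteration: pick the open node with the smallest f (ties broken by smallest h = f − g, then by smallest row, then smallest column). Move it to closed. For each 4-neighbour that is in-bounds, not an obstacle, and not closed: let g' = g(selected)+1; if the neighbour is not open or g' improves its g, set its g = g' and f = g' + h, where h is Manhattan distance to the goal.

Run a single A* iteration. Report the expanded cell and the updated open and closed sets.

expanded=(1,4); open=[(0,4) g=4 f=6, (1,3) g=4 f=6, (1,5) g=4 f=8, (2,5) g=3 f=8, (3,3) g=2 f=6, (3,5) g=2 f=8, (4,5) g=1 f=8, (5,4) g=1 f=8]; closed=[(1,4), (2,4), (3,4), (4,4)]

step 1: expand (1,4) (f=6, h=3) → closed; open now [(0,4) g=4 f=6, (1,3) g=4 f=6, (1,5) g=4 f=8, (2,5) g=3 f=8, (3,3) g=2 f=6, (3,5) g=2 f=8, (4,5) g=1 f=8, (5,4) g=1 f=8]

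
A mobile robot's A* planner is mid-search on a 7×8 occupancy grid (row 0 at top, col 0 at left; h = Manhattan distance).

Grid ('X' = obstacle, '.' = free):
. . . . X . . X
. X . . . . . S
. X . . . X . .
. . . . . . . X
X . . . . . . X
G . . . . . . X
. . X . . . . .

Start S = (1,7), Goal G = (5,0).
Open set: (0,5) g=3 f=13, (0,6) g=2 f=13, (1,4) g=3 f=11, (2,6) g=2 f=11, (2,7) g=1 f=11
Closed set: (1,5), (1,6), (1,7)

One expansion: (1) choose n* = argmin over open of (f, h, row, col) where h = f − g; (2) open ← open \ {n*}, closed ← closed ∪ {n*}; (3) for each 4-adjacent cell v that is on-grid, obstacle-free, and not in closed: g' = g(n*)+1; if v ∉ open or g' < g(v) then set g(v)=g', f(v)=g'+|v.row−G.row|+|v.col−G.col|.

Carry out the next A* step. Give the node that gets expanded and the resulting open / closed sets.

expanded=(1,4); open=[(0,5) g=3 f=13, (0,6) g=2 f=13, (1,3) g=4 f=11, (2,4) g=4 f=11, (2,6) g=2 f=11, (2,7) g=1 f=11]; closed=[(1,4), (1,5), (1,6), (1,7)]

step 1: expand (1,4) (f=11, h=8) → closed; open now [(0,5) g=3 f=13, (0,6) g=2 f=13, (1,3) g=4 f=11, (2,4) g=4 f=11, (2,6) g=2 f=11, (2,7) g=1 f=11]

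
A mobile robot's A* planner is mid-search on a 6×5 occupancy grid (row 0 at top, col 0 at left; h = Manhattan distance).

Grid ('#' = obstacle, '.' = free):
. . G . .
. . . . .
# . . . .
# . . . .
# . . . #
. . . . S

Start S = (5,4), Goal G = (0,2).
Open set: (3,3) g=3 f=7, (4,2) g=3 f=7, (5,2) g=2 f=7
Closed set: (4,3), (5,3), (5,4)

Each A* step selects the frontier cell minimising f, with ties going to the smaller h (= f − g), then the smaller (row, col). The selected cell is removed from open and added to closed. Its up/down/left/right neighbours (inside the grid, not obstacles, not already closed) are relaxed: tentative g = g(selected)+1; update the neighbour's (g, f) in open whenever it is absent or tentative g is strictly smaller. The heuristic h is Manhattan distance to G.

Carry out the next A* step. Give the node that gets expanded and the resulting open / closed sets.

step 1: expand (3,3) (f=7, h=4) → closed; open now [(2,3) g=4 f=7, (3,2) g=4 f=7, (3,4) g=4 f=9, (4,2) g=3 f=7, (5,2) g=2 f=7]

expanded=(3,3); open=[(2,3) g=4 f=7, (3,2) g=4 f=7, (3,4) g=4 f=9, (4,2) g=3 f=7, (5,2) g=2 f=7]; closed=[(3,3), (4,3), (5,3), (5,4)]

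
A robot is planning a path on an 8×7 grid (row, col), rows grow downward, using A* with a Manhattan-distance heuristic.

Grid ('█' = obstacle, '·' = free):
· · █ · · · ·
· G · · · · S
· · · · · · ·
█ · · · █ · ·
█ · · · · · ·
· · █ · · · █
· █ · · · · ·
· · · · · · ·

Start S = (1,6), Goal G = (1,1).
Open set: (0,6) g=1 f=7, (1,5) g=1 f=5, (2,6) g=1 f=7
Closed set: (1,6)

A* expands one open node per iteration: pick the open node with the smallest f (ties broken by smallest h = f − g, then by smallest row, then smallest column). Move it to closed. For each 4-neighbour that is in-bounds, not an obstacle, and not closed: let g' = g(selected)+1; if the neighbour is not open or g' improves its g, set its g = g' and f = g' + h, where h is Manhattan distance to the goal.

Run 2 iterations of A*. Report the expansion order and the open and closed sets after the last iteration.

step 1: expand (1,5) (f=5, h=4) → closed; open now [(0,5) g=2 f=7, (0,6) g=1 f=7, (1,4) g=2 f=5, (2,5) g=2 f=7, (2,6) g=1 f=7]
step 2: expand (1,4) (f=5, h=3) → closed; open now [(0,4) g=3 f=7, (0,5) g=2 f=7, (0,6) g=1 f=7, (1,3) g=3 f=5, (2,4) g=3 f=7, (2,5) g=2 f=7, (2,6) g=1 f=7]

order=[(1,5) → (1,4)]; open=[(0,4) g=3 f=7, (0,5) g=2 f=7, (0,6) g=1 f=7, (1,3) g=3 f=5, (2,4) g=3 f=7, (2,5) g=2 f=7, (2,6) g=1 f=7]; closed=[(1,4), (1,5), (1,6)]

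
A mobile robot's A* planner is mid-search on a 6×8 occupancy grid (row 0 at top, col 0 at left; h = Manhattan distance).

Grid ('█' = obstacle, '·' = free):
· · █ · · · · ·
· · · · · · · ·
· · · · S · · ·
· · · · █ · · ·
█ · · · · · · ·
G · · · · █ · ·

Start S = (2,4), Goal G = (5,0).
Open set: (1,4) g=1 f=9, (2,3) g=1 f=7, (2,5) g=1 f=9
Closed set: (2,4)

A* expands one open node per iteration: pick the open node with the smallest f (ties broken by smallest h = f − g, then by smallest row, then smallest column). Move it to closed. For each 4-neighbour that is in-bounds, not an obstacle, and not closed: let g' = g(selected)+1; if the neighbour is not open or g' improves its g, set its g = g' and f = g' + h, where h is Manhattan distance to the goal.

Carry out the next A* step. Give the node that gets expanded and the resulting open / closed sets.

expanded=(2,3); open=[(1,3) g=2 f=9, (1,4) g=1 f=9, (2,2) g=2 f=7, (2,5) g=1 f=9, (3,3) g=2 f=7]; closed=[(2,3), (2,4)]

step 1: expand (2,3) (f=7, h=6) → closed; open now [(1,3) g=2 f=9, (1,4) g=1 f=9, (2,2) g=2 f=7, (2,5) g=1 f=9, (3,3) g=2 f=7]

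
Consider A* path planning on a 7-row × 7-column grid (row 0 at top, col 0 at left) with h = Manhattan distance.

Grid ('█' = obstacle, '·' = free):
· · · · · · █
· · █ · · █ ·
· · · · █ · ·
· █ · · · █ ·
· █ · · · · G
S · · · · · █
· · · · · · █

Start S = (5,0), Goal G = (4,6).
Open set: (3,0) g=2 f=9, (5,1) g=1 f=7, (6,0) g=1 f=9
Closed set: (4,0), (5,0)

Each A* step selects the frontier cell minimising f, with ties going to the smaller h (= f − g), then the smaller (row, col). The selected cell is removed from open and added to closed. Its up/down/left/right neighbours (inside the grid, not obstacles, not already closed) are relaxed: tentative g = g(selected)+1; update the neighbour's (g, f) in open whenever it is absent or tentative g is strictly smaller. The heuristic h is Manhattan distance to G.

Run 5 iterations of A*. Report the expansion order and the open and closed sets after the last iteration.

step 1: expand (5,1) (f=7, h=6) → closed; open now [(3,0) g=2 f=9, (5,2) g=2 f=7, (6,0) g=1 f=9, (6,1) g=2 f=9]
step 2: expand (5,2) (f=7, h=5) → closed; open now [(3,0) g=2 f=9, (4,2) g=3 f=7, (5,3) g=3 f=7, (6,0) g=1 f=9, (6,1) g=2 f=9, (6,2) g=3 f=9]
step 3: expand (4,2) (f=7, h=4) → closed; open now [(3,0) g=2 f=9, (3,2) g=4 f=9, (4,3) g=4 f=7, (5,3) g=3 f=7, (6,0) g=1 f=9, (6,1) g=2 f=9, (6,2) g=3 f=9]
step 4: expand (4,3) (f=7, h=3) → closed; open now [(3,0) g=2 f=9, (3,2) g=4 f=9, (3,3) g=5 f=9, (4,4) g=5 f=7, (5,3) g=3 f=7, (6,0) g=1 f=9, (6,1) g=2 f=9, (6,2) g=3 f=9]
step 5: expand (4,4) (f=7, h=2) → closed; open now [(3,0) g=2 f=9, (3,2) g=4 f=9, (3,3) g=5 f=9, (3,4) g=6 f=9, (4,5) g=6 f=7, (5,3) g=3 f=7, (5,4) g=6 f=9, (6,0) g=1 f=9, (6,1) g=2 f=9, (6,2) g=3 f=9]

order=[(5,1) → (5,2) → (4,2) → (4,3) → (4,4)]; open=[(3,0) g=2 f=9, (3,2) g=4 f=9, (3,3) g=5 f=9, (3,4) g=6 f=9, (4,5) g=6 f=7, (5,3) g=3 f=7, (5,4) g=6 f=9, (6,0) g=1 f=9, (6,1) g=2 f=9, (6,2) g=3 f=9]; closed=[(4,0), (4,2), (4,3), (4,4), (5,0), (5,1), (5,2)]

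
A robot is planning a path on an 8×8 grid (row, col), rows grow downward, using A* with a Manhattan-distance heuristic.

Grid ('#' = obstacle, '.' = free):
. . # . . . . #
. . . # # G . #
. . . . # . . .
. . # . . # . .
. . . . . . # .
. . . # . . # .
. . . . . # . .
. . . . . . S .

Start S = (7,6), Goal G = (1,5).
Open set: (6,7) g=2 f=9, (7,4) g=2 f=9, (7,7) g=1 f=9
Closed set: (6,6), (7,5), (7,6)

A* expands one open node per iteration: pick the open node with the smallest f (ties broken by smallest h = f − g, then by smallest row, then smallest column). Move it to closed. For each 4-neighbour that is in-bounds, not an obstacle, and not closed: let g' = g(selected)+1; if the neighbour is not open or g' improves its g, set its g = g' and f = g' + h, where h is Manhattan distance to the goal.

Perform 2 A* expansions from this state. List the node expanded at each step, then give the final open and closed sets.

step 1: expand (6,7) (f=9, h=7) → closed; open now [(5,7) g=3 f=9, (7,4) g=2 f=9, (7,7) g=1 f=9]
step 2: expand (5,7) (f=9, h=6) → closed; open now [(4,7) g=4 f=9, (7,4) g=2 f=9, (7,7) g=1 f=9]

order=[(6,7) → (5,7)]; open=[(4,7) g=4 f=9, (7,4) g=2 f=9, (7,7) g=1 f=9]; closed=[(5,7), (6,6), (6,7), (7,5), (7,6)]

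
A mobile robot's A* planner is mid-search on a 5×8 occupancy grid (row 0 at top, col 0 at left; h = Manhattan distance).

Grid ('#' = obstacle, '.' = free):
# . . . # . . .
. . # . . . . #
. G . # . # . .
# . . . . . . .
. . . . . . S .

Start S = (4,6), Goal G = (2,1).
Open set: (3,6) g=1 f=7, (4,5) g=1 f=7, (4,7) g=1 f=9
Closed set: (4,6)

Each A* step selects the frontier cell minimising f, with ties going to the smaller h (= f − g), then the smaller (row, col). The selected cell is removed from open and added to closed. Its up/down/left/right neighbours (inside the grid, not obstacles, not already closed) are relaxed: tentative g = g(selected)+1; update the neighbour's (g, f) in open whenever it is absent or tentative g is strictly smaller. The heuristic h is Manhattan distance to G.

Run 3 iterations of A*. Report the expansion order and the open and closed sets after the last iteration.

step 1: expand (3,6) (f=7, h=6) → closed; open now [(2,6) g=2 f=7, (3,5) g=2 f=7, (3,7) g=2 f=9, (4,5) g=1 f=7, (4,7) g=1 f=9]
step 2: expand (2,6) (f=7, h=5) → closed; open now [(1,6) g=3 f=9, (2,7) g=3 f=9, (3,5) g=2 f=7, (3,7) g=2 f=9, (4,5) g=1 f=7, (4,7) g=1 f=9]
step 3: expand (3,5) (f=7, h=5) → closed; open now [(1,6) g=3 f=9, (2,7) g=3 f=9, (3,4) g=3 f=7, (3,7) g=2 f=9, (4,5) g=1 f=7, (4,7) g=1 f=9]

order=[(3,6) → (2,6) → (3,5)]; open=[(1,6) g=3 f=9, (2,7) g=3 f=9, (3,4) g=3 f=7, (3,7) g=2 f=9, (4,5) g=1 f=7, (4,7) g=1 f=9]; closed=[(2,6), (3,5), (3,6), (4,6)]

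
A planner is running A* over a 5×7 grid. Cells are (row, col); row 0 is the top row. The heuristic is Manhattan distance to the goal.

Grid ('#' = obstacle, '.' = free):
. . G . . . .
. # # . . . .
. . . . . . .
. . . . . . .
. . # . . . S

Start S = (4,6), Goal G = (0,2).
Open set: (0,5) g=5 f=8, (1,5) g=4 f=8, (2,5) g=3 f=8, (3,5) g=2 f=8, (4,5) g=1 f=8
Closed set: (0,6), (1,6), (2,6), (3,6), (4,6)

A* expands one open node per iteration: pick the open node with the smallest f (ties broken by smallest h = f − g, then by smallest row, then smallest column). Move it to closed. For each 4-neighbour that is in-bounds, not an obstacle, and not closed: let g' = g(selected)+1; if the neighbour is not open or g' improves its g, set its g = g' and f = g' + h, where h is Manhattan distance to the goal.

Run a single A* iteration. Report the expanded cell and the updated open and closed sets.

expanded=(0,5); open=[(0,4) g=6 f=8, (1,5) g=4 f=8, (2,5) g=3 f=8, (3,5) g=2 f=8, (4,5) g=1 f=8]; closed=[(0,5), (0,6), (1,6), (2,6), (3,6), (4,6)]

step 1: expand (0,5) (f=8, h=3) → closed; open now [(0,4) g=6 f=8, (1,5) g=4 f=8, (2,5) g=3 f=8, (3,5) g=2 f=8, (4,5) g=1 f=8]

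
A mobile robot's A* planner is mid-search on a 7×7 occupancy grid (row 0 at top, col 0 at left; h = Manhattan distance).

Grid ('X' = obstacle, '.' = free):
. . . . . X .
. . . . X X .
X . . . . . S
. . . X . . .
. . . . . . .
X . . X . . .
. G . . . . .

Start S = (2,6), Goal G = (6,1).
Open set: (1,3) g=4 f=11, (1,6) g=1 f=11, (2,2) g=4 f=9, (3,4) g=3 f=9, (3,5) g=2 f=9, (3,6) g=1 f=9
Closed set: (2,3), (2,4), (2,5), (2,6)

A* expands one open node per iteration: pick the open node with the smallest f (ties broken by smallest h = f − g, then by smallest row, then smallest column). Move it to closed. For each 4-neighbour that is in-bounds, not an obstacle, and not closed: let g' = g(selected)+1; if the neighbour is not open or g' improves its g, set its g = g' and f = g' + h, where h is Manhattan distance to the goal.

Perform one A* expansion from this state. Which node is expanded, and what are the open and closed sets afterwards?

step 1: expand (2,2) (f=9, h=5) → closed; open now [(1,2) g=5 f=11, (1,3) g=4 f=11, (1,6) g=1 f=11, (2,1) g=5 f=9, (3,2) g=5 f=9, (3,4) g=3 f=9, (3,5) g=2 f=9, (3,6) g=1 f=9]

expanded=(2,2); open=[(1,2) g=5 f=11, (1,3) g=4 f=11, (1,6) g=1 f=11, (2,1) g=5 f=9, (3,2) g=5 f=9, (3,4) g=3 f=9, (3,5) g=2 f=9, (3,6) g=1 f=9]; closed=[(2,2), (2,3), (2,4), (2,5), (2,6)]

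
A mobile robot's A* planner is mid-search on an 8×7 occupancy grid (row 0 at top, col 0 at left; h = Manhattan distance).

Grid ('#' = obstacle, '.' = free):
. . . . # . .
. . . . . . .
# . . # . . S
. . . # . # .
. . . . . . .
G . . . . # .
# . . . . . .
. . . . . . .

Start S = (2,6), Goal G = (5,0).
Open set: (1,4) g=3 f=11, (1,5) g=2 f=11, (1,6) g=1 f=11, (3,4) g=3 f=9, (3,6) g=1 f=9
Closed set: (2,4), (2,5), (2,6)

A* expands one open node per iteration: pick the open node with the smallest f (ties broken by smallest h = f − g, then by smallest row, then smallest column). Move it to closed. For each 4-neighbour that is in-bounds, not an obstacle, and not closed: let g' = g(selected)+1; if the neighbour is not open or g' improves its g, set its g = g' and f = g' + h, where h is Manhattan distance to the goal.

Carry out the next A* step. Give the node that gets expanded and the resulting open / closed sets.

expanded=(3,4); open=[(1,4) g=3 f=11, (1,5) g=2 f=11, (1,6) g=1 f=11, (3,6) g=1 f=9, (4,4) g=4 f=9]; closed=[(2,4), (2,5), (2,6), (3,4)]

step 1: expand (3,4) (f=9, h=6) → closed; open now [(1,4) g=3 f=11, (1,5) g=2 f=11, (1,6) g=1 f=11, (3,6) g=1 f=9, (4,4) g=4 f=9]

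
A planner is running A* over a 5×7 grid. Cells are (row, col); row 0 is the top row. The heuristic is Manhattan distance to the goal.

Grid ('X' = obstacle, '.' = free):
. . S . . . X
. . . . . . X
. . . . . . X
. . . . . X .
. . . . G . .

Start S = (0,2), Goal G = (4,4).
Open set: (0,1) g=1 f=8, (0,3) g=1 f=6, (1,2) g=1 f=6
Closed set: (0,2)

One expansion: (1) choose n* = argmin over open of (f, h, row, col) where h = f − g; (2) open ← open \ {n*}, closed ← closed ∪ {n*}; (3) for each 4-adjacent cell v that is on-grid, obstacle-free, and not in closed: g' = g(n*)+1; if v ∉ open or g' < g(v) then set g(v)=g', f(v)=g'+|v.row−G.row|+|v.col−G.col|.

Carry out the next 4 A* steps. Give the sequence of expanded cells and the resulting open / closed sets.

step 1: expand (0,3) (f=6, h=5) → closed; open now [(0,1) g=1 f=8, (0,4) g=2 f=6, (1,2) g=1 f=6, (1,3) g=2 f=6]
step 2: expand (0,4) (f=6, h=4) → closed; open now [(0,1) g=1 f=8, (0,5) g=3 f=8, (1,2) g=1 f=6, (1,3) g=2 f=6, (1,4) g=3 f=6]
step 3: expand (1,4) (f=6, h=3) → closed; open now [(0,1) g=1 f=8, (0,5) g=3 f=8, (1,2) g=1 f=6, (1,3) g=2 f=6, (1,5) g=4 f=8, (2,4) g=4 f=6]
step 4: expand (2,4) (f=6, h=2) → closed; open now [(0,1) g=1 f=8, (0,5) g=3 f=8, (1,2) g=1 f=6, (1,3) g=2 f=6, (1,5) g=4 f=8, (2,3) g=5 f=8, (2,5) g=5 f=8, (3,4) g=5 f=6]

order=[(0,3) → (0,4) → (1,4) → (2,4)]; open=[(0,1) g=1 f=8, (0,5) g=3 f=8, (1,2) g=1 f=6, (1,3) g=2 f=6, (1,5) g=4 f=8, (2,3) g=5 f=8, (2,5) g=5 f=8, (3,4) g=5 f=6]; closed=[(0,2), (0,3), (0,4), (1,4), (2,4)]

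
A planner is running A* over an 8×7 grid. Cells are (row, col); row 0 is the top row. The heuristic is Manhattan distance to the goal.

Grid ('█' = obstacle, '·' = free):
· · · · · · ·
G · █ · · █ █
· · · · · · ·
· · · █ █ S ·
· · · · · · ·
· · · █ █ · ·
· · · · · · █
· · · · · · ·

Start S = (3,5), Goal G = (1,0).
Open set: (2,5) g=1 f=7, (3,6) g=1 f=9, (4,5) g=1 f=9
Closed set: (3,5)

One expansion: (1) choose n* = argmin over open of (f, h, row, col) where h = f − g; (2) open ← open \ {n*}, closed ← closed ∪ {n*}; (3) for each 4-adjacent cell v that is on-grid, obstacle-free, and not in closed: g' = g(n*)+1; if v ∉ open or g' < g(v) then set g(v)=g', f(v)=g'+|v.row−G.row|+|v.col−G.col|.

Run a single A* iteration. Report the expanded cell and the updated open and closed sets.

expanded=(2,5); open=[(2,4) g=2 f=7, (2,6) g=2 f=9, (3,6) g=1 f=9, (4,5) g=1 f=9]; closed=[(2,5), (3,5)]

step 1: expand (2,5) (f=7, h=6) → closed; open now [(2,4) g=2 f=7, (2,6) g=2 f=9, (3,6) g=1 f=9, (4,5) g=1 f=9]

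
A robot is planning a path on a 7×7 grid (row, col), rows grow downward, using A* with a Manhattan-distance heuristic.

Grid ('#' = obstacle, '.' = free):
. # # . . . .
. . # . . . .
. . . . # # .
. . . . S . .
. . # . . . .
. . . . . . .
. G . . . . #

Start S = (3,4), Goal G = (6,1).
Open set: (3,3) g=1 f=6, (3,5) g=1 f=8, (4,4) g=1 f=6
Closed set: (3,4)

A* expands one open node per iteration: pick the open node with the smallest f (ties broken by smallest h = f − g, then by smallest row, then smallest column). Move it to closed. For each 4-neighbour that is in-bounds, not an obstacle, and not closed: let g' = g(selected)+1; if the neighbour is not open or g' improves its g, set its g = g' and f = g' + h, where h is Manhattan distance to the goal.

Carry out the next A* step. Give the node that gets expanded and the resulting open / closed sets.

expanded=(3,3); open=[(2,3) g=2 f=8, (3,2) g=2 f=6, (3,5) g=1 f=8, (4,3) g=2 f=6, (4,4) g=1 f=6]; closed=[(3,3), (3,4)]

step 1: expand (3,3) (f=6, h=5) → closed; open now [(2,3) g=2 f=8, (3,2) g=2 f=6, (3,5) g=1 f=8, (4,3) g=2 f=6, (4,4) g=1 f=6]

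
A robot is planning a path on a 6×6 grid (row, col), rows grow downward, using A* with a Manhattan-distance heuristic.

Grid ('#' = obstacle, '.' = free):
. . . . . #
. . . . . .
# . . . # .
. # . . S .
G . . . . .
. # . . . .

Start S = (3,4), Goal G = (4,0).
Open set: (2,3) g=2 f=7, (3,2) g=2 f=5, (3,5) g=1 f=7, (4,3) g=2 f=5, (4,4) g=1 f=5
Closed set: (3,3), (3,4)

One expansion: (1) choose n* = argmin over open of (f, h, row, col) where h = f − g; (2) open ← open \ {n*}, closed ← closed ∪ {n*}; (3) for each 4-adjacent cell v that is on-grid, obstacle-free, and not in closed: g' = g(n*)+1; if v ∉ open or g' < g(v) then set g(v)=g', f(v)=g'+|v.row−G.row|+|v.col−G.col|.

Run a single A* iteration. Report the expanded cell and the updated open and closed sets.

expanded=(3,2); open=[(2,2) g=3 f=7, (2,3) g=2 f=7, (3,5) g=1 f=7, (4,2) g=3 f=5, (4,3) g=2 f=5, (4,4) g=1 f=5]; closed=[(3,2), (3,3), (3,4)]

step 1: expand (3,2) (f=5, h=3) → closed; open now [(2,2) g=3 f=7, (2,3) g=2 f=7, (3,5) g=1 f=7, (4,2) g=3 f=5, (4,3) g=2 f=5, (4,4) g=1 f=5]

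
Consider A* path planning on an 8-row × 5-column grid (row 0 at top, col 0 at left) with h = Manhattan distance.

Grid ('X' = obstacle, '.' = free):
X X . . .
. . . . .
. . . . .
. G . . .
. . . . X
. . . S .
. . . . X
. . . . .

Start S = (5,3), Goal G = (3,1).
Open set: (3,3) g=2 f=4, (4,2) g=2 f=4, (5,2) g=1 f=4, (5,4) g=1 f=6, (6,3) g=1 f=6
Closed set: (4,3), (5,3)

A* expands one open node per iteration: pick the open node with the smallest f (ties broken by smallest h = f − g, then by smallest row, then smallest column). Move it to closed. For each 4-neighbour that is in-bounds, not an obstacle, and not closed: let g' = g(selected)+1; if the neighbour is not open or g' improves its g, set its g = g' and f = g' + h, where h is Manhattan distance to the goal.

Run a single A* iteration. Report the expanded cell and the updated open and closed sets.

step 1: expand (3,3) (f=4, h=2) → closed; open now [(2,3) g=3 f=6, (3,2) g=3 f=4, (3,4) g=3 f=6, (4,2) g=2 f=4, (5,2) g=1 f=4, (5,4) g=1 f=6, (6,3) g=1 f=6]

expanded=(3,3); open=[(2,3) g=3 f=6, (3,2) g=3 f=4, (3,4) g=3 f=6, (4,2) g=2 f=4, (5,2) g=1 f=4, (5,4) g=1 f=6, (6,3) g=1 f=6]; closed=[(3,3), (4,3), (5,3)]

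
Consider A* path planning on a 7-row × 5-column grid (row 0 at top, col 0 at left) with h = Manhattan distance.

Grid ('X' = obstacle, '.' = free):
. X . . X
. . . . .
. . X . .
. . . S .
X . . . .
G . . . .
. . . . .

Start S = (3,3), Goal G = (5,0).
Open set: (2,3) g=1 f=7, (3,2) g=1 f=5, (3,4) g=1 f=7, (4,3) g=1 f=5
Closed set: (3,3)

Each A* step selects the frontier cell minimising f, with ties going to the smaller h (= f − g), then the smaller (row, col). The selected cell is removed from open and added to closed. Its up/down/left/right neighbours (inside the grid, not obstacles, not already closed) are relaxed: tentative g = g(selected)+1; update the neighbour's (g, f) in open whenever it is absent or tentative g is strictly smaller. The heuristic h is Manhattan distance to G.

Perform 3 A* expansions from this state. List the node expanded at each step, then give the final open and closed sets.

order=[(3,2) → (3,1) → (3,0)]; open=[(2,0) g=4 f=7, (2,1) g=3 f=7, (2,3) g=1 f=7, (3,4) g=1 f=7, (4,1) g=3 f=5, (4,2) g=2 f=5, (4,3) g=1 f=5]; closed=[(3,0), (3,1), (3,2), (3,3)]

step 1: expand (3,2) (f=5, h=4) → closed; open now [(2,3) g=1 f=7, (3,1) g=2 f=5, (3,4) g=1 f=7, (4,2) g=2 f=5, (4,3) g=1 f=5]
step 2: expand (3,1) (f=5, h=3) → closed; open now [(2,1) g=3 f=7, (2,3) g=1 f=7, (3,0) g=3 f=5, (3,4) g=1 f=7, (4,1) g=3 f=5, (4,2) g=2 f=5, (4,3) g=1 f=5]
step 3: expand (3,0) (f=5, h=2) → closed; open now [(2,0) g=4 f=7, (2,1) g=3 f=7, (2,3) g=1 f=7, (3,4) g=1 f=7, (4,1) g=3 f=5, (4,2) g=2 f=5, (4,3) g=1 f=5]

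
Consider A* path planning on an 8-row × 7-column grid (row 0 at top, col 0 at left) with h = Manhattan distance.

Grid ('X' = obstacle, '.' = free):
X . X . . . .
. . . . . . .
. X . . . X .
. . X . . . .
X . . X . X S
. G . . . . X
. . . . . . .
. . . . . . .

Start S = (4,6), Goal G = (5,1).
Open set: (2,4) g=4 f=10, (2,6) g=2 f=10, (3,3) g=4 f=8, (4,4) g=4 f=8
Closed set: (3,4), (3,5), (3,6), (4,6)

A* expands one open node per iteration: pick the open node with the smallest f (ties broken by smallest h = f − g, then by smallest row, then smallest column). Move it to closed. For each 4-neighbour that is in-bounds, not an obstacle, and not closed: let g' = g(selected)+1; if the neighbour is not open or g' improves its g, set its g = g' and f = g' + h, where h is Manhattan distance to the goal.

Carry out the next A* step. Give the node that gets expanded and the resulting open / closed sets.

expanded=(3,3); open=[(2,3) g=5 f=10, (2,4) g=4 f=10, (2,6) g=2 f=10, (4,4) g=4 f=8]; closed=[(3,3), (3,4), (3,5), (3,6), (4,6)]

step 1: expand (3,3) (f=8, h=4) → closed; open now [(2,3) g=5 f=10, (2,4) g=4 f=10, (2,6) g=2 f=10, (4,4) g=4 f=8]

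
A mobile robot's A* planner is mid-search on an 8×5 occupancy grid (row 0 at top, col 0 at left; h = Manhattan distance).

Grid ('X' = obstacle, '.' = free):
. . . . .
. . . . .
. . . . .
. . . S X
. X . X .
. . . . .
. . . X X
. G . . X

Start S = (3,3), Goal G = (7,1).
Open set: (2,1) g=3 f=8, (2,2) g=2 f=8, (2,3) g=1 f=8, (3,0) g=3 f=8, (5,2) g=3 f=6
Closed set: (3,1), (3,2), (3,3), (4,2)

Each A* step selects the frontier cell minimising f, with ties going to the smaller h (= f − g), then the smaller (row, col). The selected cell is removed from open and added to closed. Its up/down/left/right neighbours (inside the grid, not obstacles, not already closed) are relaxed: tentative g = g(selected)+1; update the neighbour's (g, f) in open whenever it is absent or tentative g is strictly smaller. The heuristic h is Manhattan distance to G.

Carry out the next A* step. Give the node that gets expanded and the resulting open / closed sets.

expanded=(5,2); open=[(2,1) g=3 f=8, (2,2) g=2 f=8, (2,3) g=1 f=8, (3,0) g=3 f=8, (5,1) g=4 f=6, (5,3) g=4 f=8, (6,2) g=4 f=6]; closed=[(3,1), (3,2), (3,3), (4,2), (5,2)]

step 1: expand (5,2) (f=6, h=3) → closed; open now [(2,1) g=3 f=8, (2,2) g=2 f=8, (2,3) g=1 f=8, (3,0) g=3 f=8, (5,1) g=4 f=6, (5,3) g=4 f=8, (6,2) g=4 f=6]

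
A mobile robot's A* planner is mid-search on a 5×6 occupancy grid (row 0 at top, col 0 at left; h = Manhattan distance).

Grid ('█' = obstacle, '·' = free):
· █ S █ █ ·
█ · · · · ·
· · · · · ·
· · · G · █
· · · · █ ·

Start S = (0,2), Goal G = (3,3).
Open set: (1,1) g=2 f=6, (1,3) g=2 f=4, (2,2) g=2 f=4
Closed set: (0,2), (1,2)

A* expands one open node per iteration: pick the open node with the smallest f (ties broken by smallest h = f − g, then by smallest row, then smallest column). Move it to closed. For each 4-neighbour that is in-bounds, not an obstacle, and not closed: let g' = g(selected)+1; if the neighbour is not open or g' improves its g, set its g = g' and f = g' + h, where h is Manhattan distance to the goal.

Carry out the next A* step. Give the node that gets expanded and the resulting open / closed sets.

expanded=(1,3); open=[(1,1) g=2 f=6, (1,4) g=3 f=6, (2,2) g=2 f=4, (2,3) g=3 f=4]; closed=[(0,2), (1,2), (1,3)]

step 1: expand (1,3) (f=4, h=2) → closed; open now [(1,1) g=2 f=6, (1,4) g=3 f=6, (2,2) g=2 f=4, (2,3) g=3 f=4]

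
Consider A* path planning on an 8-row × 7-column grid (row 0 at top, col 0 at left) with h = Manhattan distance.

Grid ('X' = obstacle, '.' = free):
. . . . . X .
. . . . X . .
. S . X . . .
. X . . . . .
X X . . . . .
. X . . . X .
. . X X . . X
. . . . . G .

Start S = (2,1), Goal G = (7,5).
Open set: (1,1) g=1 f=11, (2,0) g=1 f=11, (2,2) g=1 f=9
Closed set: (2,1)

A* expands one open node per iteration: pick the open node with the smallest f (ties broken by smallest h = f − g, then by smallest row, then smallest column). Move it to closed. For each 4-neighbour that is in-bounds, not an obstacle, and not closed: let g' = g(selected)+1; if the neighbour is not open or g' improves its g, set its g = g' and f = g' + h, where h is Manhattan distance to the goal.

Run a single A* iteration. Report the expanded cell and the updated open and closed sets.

step 1: expand (2,2) (f=9, h=8) → closed; open now [(1,1) g=1 f=11, (1,2) g=2 f=11, (2,0) g=1 f=11, (3,2) g=2 f=9]

expanded=(2,2); open=[(1,1) g=1 f=11, (1,2) g=2 f=11, (2,0) g=1 f=11, (3,2) g=2 f=9]; closed=[(2,1), (2,2)]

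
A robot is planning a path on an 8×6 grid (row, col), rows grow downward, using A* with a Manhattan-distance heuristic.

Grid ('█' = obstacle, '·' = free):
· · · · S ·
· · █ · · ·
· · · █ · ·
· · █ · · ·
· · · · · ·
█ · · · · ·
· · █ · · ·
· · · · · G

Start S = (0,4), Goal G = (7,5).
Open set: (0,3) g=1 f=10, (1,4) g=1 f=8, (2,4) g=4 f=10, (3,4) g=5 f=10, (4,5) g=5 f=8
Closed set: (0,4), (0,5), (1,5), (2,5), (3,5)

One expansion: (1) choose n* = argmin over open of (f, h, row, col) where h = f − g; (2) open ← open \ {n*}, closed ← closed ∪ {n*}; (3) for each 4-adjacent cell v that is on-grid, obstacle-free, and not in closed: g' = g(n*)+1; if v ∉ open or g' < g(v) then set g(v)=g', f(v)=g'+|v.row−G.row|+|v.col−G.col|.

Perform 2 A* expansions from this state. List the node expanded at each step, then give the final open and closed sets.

step 1: expand (4,5) (f=8, h=3) → closed; open now [(0,3) g=1 f=10, (1,4) g=1 f=8, (2,4) g=4 f=10, (3,4) g=5 f=10, (4,4) g=6 f=10, (5,5) g=6 f=8]
step 2: expand (5,5) (f=8, h=2) → closed; open now [(0,3) g=1 f=10, (1,4) g=1 f=8, (2,4) g=4 f=10, (3,4) g=5 f=10, (4,4) g=6 f=10, (5,4) g=7 f=10, (6,5) g=7 f=8]

order=[(4,5) → (5,5)]; open=[(0,3) g=1 f=10, (1,4) g=1 f=8, (2,4) g=4 f=10, (3,4) g=5 f=10, (4,4) g=6 f=10, (5,4) g=7 f=10, (6,5) g=7 f=8]; closed=[(0,4), (0,5), (1,5), (2,5), (3,5), (4,5), (5,5)]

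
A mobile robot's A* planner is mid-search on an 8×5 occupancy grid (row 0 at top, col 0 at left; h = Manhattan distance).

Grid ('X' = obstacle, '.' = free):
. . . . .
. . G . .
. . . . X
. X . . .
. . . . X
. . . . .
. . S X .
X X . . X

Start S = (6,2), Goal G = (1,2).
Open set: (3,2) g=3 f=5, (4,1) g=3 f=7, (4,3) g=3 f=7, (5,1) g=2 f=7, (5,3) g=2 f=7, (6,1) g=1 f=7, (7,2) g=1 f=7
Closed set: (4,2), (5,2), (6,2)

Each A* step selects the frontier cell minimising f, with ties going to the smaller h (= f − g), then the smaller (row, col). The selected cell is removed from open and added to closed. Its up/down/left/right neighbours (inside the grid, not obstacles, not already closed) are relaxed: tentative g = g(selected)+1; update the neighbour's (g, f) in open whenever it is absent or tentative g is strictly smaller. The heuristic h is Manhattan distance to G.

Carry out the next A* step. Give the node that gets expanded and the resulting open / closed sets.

step 1: expand (3,2) (f=5, h=2) → closed; open now [(2,2) g=4 f=5, (3,3) g=4 f=7, (4,1) g=3 f=7, (4,3) g=3 f=7, (5,1) g=2 f=7, (5,3) g=2 f=7, (6,1) g=1 f=7, (7,2) g=1 f=7]

expanded=(3,2); open=[(2,2) g=4 f=5, (3,3) g=4 f=7, (4,1) g=3 f=7, (4,3) g=3 f=7, (5,1) g=2 f=7, (5,3) g=2 f=7, (6,1) g=1 f=7, (7,2) g=1 f=7]; closed=[(3,2), (4,2), (5,2), (6,2)]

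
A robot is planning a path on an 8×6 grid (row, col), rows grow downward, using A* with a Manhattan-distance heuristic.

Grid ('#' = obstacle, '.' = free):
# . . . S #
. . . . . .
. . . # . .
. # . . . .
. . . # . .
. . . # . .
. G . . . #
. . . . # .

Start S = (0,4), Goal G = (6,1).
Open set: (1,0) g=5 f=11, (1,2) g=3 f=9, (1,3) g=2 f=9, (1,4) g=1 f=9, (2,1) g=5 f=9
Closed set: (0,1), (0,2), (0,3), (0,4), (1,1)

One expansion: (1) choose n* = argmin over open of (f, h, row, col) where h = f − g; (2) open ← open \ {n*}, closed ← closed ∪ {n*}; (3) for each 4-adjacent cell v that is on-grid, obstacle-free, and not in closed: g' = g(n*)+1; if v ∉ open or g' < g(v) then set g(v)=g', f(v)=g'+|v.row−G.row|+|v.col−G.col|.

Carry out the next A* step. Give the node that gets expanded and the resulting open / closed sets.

step 1: expand (2,1) (f=9, h=4) → closed; open now [(1,0) g=5 f=11, (1,2) g=3 f=9, (1,3) g=2 f=9, (1,4) g=1 f=9, (2,0) g=6 f=11, (2,2) g=6 f=11]

expanded=(2,1); open=[(1,0) g=5 f=11, (1,2) g=3 f=9, (1,3) g=2 f=9, (1,4) g=1 f=9, (2,0) g=6 f=11, (2,2) g=6 f=11]; closed=[(0,1), (0,2), (0,3), (0,4), (1,1), (2,1)]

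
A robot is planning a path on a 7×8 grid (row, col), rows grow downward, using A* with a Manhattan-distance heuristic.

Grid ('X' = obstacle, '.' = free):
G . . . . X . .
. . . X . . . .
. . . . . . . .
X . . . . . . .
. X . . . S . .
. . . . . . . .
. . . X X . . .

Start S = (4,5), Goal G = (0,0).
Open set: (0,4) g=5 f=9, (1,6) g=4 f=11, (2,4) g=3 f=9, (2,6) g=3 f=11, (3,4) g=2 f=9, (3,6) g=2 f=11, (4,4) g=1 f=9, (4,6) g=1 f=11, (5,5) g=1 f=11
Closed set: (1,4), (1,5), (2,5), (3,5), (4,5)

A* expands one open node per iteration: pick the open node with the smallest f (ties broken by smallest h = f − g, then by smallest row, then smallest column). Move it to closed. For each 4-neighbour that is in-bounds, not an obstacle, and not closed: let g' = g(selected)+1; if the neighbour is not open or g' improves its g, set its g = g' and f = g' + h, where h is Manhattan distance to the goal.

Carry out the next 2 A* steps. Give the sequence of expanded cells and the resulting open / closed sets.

step 1: expand (0,4) (f=9, h=4) → closed; open now [(0,3) g=6 f=9, (1,6) g=4 f=11, (2,4) g=3 f=9, (2,6) g=3 f=11, (3,4) g=2 f=9, (3,6) g=2 f=11, (4,4) g=1 f=9, (4,6) g=1 f=11, (5,5) g=1 f=11]
step 2: expand (0,3) (f=9, h=3) → closed; open now [(0,2) g=7 f=9, (1,6) g=4 f=11, (2,4) g=3 f=9, (2,6) g=3 f=11, (3,4) g=2 f=9, (3,6) g=2 f=11, (4,4) g=1 f=9, (4,6) g=1 f=11, (5,5) g=1 f=11]

order=[(0,4) → (0,3)]; open=[(0,2) g=7 f=9, (1,6) g=4 f=11, (2,4) g=3 f=9, (2,6) g=3 f=11, (3,4) g=2 f=9, (3,6) g=2 f=11, (4,4) g=1 f=9, (4,6) g=1 f=11, (5,5) g=1 f=11]; closed=[(0,3), (0,4), (1,4), (1,5), (2,5), (3,5), (4,5)]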